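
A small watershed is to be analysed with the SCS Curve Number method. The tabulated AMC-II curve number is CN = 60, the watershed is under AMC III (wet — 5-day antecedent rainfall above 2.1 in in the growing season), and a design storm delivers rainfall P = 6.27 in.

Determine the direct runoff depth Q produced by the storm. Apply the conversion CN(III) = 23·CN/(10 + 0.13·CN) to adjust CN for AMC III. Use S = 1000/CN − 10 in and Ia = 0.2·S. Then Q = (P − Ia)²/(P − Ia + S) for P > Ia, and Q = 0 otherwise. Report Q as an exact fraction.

Q = 1541583169/408914700 in ≈ 3.770 in

CN(III) from CN(II)=60: (23·60)/(10 + 0.13·60) = 6900/89 ≈ 77.528
S = 1000/(6900/89) − 10 = 200/69 in ≈ 2.899 in
Ia = 0.2S: 0.2·2.899 = 0.580 in (exactly 40/69)
Excess rainfall: 6.270 − 0.580 = 5.690 in; P > Ia so Q > 0
Q = (39263/6900)²/((39263/6900) + 200/69) = (1541583169/47610000)/(59263/6900) = 1541583169/408914700 in ≈ 3.770 in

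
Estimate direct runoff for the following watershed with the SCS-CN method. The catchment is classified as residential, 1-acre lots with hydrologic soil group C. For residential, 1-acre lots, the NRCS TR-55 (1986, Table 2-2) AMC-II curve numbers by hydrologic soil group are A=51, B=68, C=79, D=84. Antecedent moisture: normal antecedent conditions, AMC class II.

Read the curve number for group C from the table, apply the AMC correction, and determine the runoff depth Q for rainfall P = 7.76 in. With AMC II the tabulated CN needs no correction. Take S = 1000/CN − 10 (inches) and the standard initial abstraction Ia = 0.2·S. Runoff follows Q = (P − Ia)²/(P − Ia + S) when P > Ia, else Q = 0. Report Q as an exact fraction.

Q = 101902088/19281925 in ≈ 5.285 in

NRCS table: residential, 1-acre lots, soil group C → CN(II) = 79
AMC II — tabulated CN = 79 applies directly.
S = 1000/79 − 10 = 210/79 in ≈ 2.658 in
Ia = 0.2S: 0.2·2.658 = 0.532 in (exactly 42/79)
P − Ia = 7.760 − 0.532 = 14276/1975 ≈ 7.228 in (> 0, runoff occurs)
Runoff Q = (P−Ia)²/(P−Ia+S) = (7.228)²/(7.228+2.658) = 101902088/19281925 ≈ 5.285 in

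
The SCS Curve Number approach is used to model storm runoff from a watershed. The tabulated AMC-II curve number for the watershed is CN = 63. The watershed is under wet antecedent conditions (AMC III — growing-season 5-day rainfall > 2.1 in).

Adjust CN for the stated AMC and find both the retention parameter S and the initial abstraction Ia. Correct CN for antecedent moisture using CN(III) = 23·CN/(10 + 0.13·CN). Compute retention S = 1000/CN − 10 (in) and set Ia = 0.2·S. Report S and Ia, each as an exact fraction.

Adjust CN=63 to AMC III: 23·63/(10 + 0.13·63) → 1449 ÷ (1819/100) = 144900/1819 ≈ 79.659
Retention S: 1000/CN − 10 with CN=79.659 → S = 3700/1449 ≈ 2.553 in
Ia = 0.2·(3700/1449) = 740/1449 in ≈ 0.511 in

S = 3700/1449 in ≈ 2.553 in; Ia = 740/1449 in ≈ 0.511 in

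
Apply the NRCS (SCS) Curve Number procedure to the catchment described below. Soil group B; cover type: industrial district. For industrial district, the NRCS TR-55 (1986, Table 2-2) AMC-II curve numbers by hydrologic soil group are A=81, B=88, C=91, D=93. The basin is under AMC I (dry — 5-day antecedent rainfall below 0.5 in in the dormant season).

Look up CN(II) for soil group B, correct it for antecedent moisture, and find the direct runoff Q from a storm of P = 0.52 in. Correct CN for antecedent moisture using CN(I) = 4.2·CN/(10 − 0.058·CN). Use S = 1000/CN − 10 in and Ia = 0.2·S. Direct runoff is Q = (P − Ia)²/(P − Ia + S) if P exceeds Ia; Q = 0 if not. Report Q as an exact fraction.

Q = 0 in ≈ 0.000 in

NRCS table: industrial district, soil group B → CN(II) = 88
Dry (AMC I): CN(I) = 4.2·88/(10 − 0.058·88) = (1848/5)/(612/125) = 3850/51 ≈ 75.490
Max retention: S = 1000/(3850/51) − 10 = 250/77 in (≈ 3.247 in)
Ia = 0.2·(250/77) = 50/77 in ≈ 0.649 in
P = 0.520 ≤ Ia = 0.649 in: entire storm abstracted, Q = 0.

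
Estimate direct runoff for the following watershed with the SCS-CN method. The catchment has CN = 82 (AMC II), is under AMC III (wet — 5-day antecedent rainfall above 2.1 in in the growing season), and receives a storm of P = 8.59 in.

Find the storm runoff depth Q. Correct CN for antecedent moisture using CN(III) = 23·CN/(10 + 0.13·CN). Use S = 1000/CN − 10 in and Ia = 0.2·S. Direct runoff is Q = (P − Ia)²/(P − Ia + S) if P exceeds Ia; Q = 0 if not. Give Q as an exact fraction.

Wet (AMC III): CN(III) = 23·82/(10 + 0.13·82) = 1886/(1033/50) = 94300/1033 ≈ 91.288
Retention S: 1000/CN − 10 with CN=91.288 → S = 900/943 ≈ 0.954 in
Initial abstraction Ia = S/5 = (900/943)/5 = 180/943 ≈ 0.191 in
P − Ia = 8.590 − 0.191 = 792037/94300 ≈ 8.399 in (> 0, runoff occurs)
Runoff Q = (P−Ia)²/(P−Ia+S) = (8.399)²/(8.399+0.954) = 627322609369/83176089100 ≈ 7.542 in

Q = 627322609369/83176089100 in ≈ 7.542 in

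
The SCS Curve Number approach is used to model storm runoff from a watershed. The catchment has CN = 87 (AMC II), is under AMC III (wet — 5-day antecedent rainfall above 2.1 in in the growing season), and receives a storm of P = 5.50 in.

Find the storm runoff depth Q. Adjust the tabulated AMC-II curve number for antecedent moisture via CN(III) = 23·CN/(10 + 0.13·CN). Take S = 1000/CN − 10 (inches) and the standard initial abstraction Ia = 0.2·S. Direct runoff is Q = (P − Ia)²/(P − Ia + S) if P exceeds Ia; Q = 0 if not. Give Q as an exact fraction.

Adjust CN=87 to AMC III: 23·87/(10 + 0.13·87) → 2001 ÷ (2131/100) = 200100/2131 ≈ 93.900
S = 1000/(200100/2131) − 10 = 1300/2001 in ≈ 0.650 in
Initial abstraction Ia = S/5 = (1300/2001)/5 = 260/2001 ≈ 0.130 in
P − Ia = 5.500 − 0.130 = 21491/4002 ≈ 5.370 in (> 0, runoff occurs)
Q: (21491/4002)² ÷ (24091/4002) = 461863081/96412182 in (≈ 4.791 in)

Q = 461863081/96412182 in ≈ 4.791 in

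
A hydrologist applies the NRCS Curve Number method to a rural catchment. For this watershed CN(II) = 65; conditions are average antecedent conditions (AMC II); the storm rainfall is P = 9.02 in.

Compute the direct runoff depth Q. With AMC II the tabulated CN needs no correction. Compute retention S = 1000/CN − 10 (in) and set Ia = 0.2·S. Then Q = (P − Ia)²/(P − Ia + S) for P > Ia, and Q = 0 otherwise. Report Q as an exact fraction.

Average conditions: CN = 65 (no AMC adjustment).
S = 1000/65 − 10 = 70/13 in ≈ 5.385 in
Ia = 0.2·(70/13) = 14/13 in ≈ 1.077 in
P − Ia = 9.020 − 1.077 = 5163/650 ≈ 7.943 in (> 0, runoff occurs)
Q = (5163/650)²/((5163/650) + 70/13) = (26656569/422500)/(8663/650) = 26656569/5630950 in ≈ 4.734 in

Q = 26656569/5630950 in ≈ 4.734 in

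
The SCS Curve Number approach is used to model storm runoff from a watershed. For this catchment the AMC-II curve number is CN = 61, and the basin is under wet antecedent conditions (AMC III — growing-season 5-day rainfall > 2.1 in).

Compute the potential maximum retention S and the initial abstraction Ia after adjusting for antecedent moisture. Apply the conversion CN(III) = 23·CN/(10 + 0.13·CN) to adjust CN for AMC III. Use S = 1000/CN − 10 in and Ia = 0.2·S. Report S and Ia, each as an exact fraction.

Adjust CN=61 to AMC III: 23·61/(10 + 0.13·61) → 1403 ÷ (1793/100) = 140300/1793 ≈ 78.249
S = 1000/(140300/1793) − 10 = 3900/1403 in ≈ 2.780 in
Ia = 0.2S: 0.2·2.780 = 0.556 in (exactly 780/1403)

S = 3900/1403 in ≈ 2.780 in; Ia = 780/1403 in ≈ 0.556 in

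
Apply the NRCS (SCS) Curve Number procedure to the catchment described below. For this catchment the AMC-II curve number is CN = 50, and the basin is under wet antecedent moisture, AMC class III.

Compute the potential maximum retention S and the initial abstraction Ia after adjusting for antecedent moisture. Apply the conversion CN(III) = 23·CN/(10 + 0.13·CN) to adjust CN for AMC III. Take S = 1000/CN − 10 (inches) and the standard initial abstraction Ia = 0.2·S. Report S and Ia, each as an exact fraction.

S = 100/23 in ≈ 4.348 in; Ia = 20/23 in ≈ 0.870 in

Adjust CN=50 to AMC III: 23·50/(10 + 0.13·50) → 1150 ÷ (33/2) = 2300/33 ≈ 69.697
S = 1000/(2300/33) − 10 = 100/23 in ≈ 4.348 in
Ia = 0.2·(100/23) = 20/23 in ≈ 0.870 in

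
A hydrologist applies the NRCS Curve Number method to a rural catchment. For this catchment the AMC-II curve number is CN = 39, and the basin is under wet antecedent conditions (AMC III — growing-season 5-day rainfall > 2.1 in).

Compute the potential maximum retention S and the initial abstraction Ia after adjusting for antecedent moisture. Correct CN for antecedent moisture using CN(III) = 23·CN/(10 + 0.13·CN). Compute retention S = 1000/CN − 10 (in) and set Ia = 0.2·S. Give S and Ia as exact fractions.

S = 6100/897 in ≈ 6.800 in; Ia = 1220/897 in ≈ 1.360 in

CN(III) from CN(II)=39: (23·39)/(10 + 0.13·39) = 89700/1507 ≈ 59.522
Retention S: 1000/CN − 10 with CN=59.522 → S = 6100/897 ≈ 6.800 in
Initial abstraction Ia = S/5 = (6100/897)/5 = 1220/897 ≈ 1.360 in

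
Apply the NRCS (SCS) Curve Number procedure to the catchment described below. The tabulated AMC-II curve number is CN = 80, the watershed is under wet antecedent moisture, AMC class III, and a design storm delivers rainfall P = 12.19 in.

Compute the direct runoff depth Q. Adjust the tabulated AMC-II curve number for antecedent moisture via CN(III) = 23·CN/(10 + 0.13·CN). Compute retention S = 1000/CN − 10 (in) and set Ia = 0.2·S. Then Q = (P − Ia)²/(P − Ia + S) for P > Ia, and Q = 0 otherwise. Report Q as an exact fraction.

CN(III) from CN(II)=80: (23·80)/(10 + 0.13·80) = 4600/51 ≈ 90.196
Max retention: S = 1000/(4600/51) − 10 = 25/23 in (≈ 1.087 in)
Initial abstraction Ia = S/5 = (25/23)/5 = 5/23 ≈ 0.217 in
Excess rainfall: 12.190 − 0.217 = 11.973 in; P > Ia so Q > 0
Q: (27537/2300)² ÷ (30037/2300) = 758286369/69085100 in (≈ 10.976 in)

Q = 758286369/69085100 in ≈ 10.976 in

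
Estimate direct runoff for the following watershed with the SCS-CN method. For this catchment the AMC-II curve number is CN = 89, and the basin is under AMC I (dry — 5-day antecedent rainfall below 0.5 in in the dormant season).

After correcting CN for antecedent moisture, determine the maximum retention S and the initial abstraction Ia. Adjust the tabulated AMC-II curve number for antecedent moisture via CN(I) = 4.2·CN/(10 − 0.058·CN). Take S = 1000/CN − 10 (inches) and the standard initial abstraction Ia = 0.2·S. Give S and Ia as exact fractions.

CN(I) from CN(II)=89: (4.2·89)/(10 − 0.058·89) = 186900/2419 ≈ 77.263
Max retention: S = 1000/(186900/2419) − 10 = 5500/1869 in (≈ 2.943 in)
Ia = 0.2·(5500/1869) = 1100/1869 in ≈ 0.589 in

S = 5500/1869 in ≈ 2.943 in; Ia = 1100/1869 in ≈ 0.589 in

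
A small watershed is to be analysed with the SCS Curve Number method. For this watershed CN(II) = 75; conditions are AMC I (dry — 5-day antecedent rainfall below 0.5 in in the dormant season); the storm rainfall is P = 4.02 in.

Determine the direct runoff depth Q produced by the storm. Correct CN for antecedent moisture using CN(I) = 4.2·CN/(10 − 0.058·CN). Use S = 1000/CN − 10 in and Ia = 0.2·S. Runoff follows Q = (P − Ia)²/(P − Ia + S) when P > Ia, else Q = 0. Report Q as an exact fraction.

Q = 58721569/102888450 in ≈ 0.571 in

Adjust CN=75 to AMC I: 4.2·75/(10 − 0.058·75) → 315 ÷ (113/20) = 6300/113 ≈ 55.752
Max retention: S = 1000/(6300/113) − 10 = 500/63 in (≈ 7.937 in)
Ia = 0.2·(500/63) = 100/63 in ≈ 1.587 in
Excess rainfall: 4.020 − 1.587 = 2.433 in; P > Ia so Q > 0
Runoff Q = (P−Ia)²/(P−Ia+S) = (2.433)²/(2.433+7.937) = 58721569/102888450 ≈ 0.571 in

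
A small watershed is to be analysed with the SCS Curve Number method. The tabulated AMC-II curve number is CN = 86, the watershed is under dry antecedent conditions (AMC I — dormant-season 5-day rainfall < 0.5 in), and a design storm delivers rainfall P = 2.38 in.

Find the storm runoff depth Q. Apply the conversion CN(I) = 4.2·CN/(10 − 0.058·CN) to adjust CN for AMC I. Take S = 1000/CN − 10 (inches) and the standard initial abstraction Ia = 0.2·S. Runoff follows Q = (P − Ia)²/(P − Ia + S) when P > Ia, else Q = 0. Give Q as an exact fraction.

Q = 107143201/228013950 in ≈ 0.470 in

CN(I) from CN(II)=86: (4.2·86)/(10 − 0.058·86) = 12900/179 ≈ 72.067
Retention S: 1000/CN − 10 with CN=72.067 → S = 500/129 ≈ 3.876 in
Initial abstraction Ia = S/5 = (500/129)/5 = 100/129 ≈ 0.775 in
Since P=2.380 > Ia=0.775: effective rainfall P−Ia = 10351/6450 in
Runoff Q = (P−Ia)²/(P−Ia+S) = (1.605)²/(1.605+3.876) = 107143201/228013950 ≈ 0.470 in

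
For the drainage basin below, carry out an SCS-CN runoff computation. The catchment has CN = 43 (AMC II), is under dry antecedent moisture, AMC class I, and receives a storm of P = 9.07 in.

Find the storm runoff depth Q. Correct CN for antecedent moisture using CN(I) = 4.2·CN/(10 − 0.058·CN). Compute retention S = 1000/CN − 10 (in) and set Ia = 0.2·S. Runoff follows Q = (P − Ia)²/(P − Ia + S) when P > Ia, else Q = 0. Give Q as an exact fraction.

Q = 6890162049/31093510700 in ≈ 0.222 in

Adjust CN=43 to AMC I: 4.2·43/(10 − 0.058·43) → (903/5) ÷ (3753/500) = 30100/1251 ≈ 24.061
S = 1000/(30100/1251) − 10 = 9500/301 in ≈ 31.561 in
Initial abstraction Ia = S/5 = (9500/301)/5 = 1900/301 ≈ 6.312 in
P − Ia = 9.070 − 6.312 = 83007/30100 ≈ 2.758 in (> 0, runoff occurs)
Runoff Q = (P−Ia)²/(P−Ia+S) = (2.758)²/(2.758+31.561) = 6890162049/31093510700 ≈ 0.222 in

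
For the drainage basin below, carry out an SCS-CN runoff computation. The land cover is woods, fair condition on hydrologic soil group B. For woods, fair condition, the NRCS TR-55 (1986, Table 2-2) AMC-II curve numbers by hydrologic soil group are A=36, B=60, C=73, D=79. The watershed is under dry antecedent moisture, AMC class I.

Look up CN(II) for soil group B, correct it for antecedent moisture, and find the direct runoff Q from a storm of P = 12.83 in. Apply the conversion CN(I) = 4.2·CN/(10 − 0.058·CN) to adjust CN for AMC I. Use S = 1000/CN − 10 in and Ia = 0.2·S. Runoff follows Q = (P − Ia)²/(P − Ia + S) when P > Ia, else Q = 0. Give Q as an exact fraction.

NRCS table: woods, fair condition, soil group B → CN(II) = 60
CN(I) from CN(II)=60: (4.2·60)/(10 − 0.058·60) = 6300/163 ≈ 38.650
Max retention: S = 1000/(6300/163) − 10 = 1000/63 in (≈ 15.873 in)
Ia = 0.2S: 0.2·15.873 = 3.175 in (exactly 200/63)
Since P=12.830 > Ia=3.175: effective rainfall P−Ia = 60829/6300 in
Q: (60829/6300)² ÷ (160829/6300) = 3700167241/1013222700 in (≈ 3.652 in)

Q = 3700167241/1013222700 in ≈ 3.652 in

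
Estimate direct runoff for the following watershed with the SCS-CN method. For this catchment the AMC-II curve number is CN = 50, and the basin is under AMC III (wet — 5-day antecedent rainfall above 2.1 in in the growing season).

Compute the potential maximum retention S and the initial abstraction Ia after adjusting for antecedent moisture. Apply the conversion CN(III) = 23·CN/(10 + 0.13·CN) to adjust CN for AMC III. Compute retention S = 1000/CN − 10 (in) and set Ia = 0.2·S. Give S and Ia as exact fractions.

CN(III) from CN(II)=50: (23·50)/(10 + 0.13·50) = 2300/33 ≈ 69.697
Max retention: S = 1000/(2300/33) − 10 = 100/23 in (≈ 4.348 in)
Ia = 0.2·(100/23) = 20/23 in ≈ 0.870 in

S = 100/23 in ≈ 4.348 in; Ia = 20/23 in ≈ 0.870 in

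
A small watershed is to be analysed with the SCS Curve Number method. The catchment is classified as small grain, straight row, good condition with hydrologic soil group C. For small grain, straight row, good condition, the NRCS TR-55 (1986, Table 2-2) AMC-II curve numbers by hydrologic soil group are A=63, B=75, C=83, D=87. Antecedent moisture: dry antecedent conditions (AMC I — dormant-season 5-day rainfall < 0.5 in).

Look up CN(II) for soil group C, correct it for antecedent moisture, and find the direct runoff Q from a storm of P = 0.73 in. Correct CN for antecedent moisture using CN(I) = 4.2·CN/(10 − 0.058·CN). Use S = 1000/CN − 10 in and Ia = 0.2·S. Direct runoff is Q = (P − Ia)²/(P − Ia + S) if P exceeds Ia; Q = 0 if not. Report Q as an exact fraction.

NRCS table: small grain, straight row, good condition, soil group C → CN(II) = 83
Dry (AMC I): CN(I) = 4.2·83/(10 − 0.058·83) = (1743/5)/(2593/500) = 174300/2593 ≈ 67.219
Retention S: 1000/CN − 10 with CN=67.219 → S = 8500/1743 ≈ 4.877 in
Initial abstraction Ia = S/5 = (8500/1743)/5 = 1700/1743 ≈ 0.975 in
P = 0.730 ≤ Ia = 0.975 in: entire storm abstracted, Q = 0.

Q = 0 in ≈ 0.000 in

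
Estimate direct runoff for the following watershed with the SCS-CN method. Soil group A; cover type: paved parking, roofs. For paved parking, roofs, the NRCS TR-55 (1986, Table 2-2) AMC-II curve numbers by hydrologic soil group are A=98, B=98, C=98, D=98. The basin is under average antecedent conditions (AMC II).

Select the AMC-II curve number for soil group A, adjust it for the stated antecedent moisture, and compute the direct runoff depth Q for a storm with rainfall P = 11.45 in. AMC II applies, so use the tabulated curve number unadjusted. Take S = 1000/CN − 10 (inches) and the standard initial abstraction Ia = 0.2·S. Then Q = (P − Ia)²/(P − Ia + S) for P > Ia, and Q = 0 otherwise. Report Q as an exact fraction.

Q = 125014761/11153380 in ≈ 11.209 in

NRCS table: paved parking, roofs, soil group A → CN(II) = 98
AMC II — tabulated CN = 98 applies directly.
Retention S: 1000/CN − 10 with CN=98.000 → S = 10/49 ≈ 0.204 in
Ia = 0.2S: 0.2·0.204 = 0.041 in (exactly 2/49)
Excess rainfall: 11.450 − 0.041 = 11.409 in; P > Ia so Q > 0
Runoff Q = (P−Ia)²/(P−Ia+S) = (11.409)²/(11.409+0.204) = 125014761/11153380 ≈ 11.209 in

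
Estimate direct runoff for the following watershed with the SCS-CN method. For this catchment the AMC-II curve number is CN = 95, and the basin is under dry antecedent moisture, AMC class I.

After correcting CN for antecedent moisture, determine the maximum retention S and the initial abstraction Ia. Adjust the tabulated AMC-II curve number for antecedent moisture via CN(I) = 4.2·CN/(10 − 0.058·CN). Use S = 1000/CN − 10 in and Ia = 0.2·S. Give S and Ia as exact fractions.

Adjust CN=95 to AMC I: 4.2·95/(10 − 0.058·95) → 399 ÷ (449/100) = 39900/449 ≈ 88.864
S = 1000/(39900/449) − 10 = 500/399 in ≈ 1.253 in
Initial abstraction Ia = S/5 = (500/399)/5 = 100/399 ≈ 0.251 in

S = 500/399 in ≈ 1.253 in; Ia = 100/399 in ≈ 0.251 in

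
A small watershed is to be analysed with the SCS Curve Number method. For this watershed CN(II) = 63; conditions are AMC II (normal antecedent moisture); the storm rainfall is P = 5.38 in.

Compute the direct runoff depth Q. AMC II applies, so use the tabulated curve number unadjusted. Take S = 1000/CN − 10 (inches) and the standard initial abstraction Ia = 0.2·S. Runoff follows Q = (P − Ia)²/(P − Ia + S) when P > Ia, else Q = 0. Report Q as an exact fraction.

Q = 175483009/100003050 in ≈ 1.755 in

CN(II) = 63; AMC II needs no correction.
Max retention: S = 1000/63 − 10 = 370/63 in (≈ 5.873 in)
Ia = 0.2·(370/63) = 74/63 in ≈ 1.175 in
Excess rainfall: 5.380 − 1.175 = 4.205 in; P > Ia so Q > 0
Runoff Q = (P−Ia)²/(P−Ia+S) = (4.205)²/(4.205+5.873) = 175483009/100003050 ≈ 1.755 in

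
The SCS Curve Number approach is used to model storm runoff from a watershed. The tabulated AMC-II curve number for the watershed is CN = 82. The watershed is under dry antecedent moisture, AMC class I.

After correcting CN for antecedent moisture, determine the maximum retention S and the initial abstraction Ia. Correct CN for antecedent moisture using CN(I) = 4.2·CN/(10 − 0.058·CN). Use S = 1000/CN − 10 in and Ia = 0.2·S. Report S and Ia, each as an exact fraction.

Adjust CN=82 to AMC I: 4.2·82/(10 − 0.058·82) → (1722/5) ÷ (1311/250) = 28700/437 ≈ 65.675
Retention S: 1000/CN − 10 with CN=65.675 → S = 1500/287 ≈ 5.226 in
Ia = 0.2·(1500/287) = 300/287 in ≈ 1.045 in

S = 1500/287 in ≈ 5.226 in; Ia = 300/287 in ≈ 1.045 in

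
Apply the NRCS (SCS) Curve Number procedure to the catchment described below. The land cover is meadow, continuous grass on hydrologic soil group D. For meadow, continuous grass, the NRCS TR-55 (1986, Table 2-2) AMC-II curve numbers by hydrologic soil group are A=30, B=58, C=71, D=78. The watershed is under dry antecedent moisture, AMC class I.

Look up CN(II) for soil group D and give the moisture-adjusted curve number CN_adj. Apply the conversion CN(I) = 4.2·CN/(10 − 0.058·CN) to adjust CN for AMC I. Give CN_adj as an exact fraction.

CN_adj = 81900/1369 ≈ 59.825

NRCS table: meadow, continuous grass, soil group D → CN(II) = 78
Dry (AMC I): CN(I) = 4.2·78/(10 − 0.058·78) = (1638/5)/(1369/250) = 81900/1369 ≈ 59.825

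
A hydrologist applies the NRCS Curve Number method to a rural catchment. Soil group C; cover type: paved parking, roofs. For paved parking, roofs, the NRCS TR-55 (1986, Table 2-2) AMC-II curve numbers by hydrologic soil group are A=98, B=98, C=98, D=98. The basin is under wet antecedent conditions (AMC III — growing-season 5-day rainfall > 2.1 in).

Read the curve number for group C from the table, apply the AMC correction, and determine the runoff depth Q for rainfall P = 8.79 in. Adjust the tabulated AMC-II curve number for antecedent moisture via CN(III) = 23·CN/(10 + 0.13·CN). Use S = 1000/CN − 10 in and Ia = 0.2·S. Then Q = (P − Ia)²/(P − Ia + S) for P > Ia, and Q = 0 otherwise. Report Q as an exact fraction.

NRCS table: paved parking, roofs, soil group C → CN(II) = 98
Adjust CN=98 to AMC III: 23·98/(10 + 0.13·98) → 2254 ÷ (1137/50) = 112700/1137 ≈ 99.120
Retention S: 1000/CN − 10 with CN=99.120 → S = 100/1127 ≈ 0.089 in
Ia = 0.2·(100/1127) = 20/1127 in ≈ 0.018 in
Since P=8.790 > Ia=0.018: effective rainfall P−Ia = 988633/112700 in
Runoff Q = (P−Ia)²/(P−Ia+S) = (8.772)²/(8.772+0.089) = 977395208689/112545939100 ≈ 8.684 in

Q = 977395208689/112545939100 in ≈ 8.684 in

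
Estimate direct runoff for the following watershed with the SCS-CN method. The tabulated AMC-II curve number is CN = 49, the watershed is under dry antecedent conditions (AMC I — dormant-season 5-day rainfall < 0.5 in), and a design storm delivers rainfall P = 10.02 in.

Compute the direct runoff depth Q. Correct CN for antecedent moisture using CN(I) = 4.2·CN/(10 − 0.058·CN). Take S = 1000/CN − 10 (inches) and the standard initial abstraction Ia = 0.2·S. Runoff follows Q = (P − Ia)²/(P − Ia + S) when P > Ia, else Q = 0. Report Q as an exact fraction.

Q = 7541706649/8778107450 in ≈ 0.859 in

Adjust CN=49 to AMC I: 4.2·49/(10 − 0.058·49) → (1029/5) ÷ (3579/500) = 34300/1193 ≈ 28.751
S = 1000/(34300/1193) − 10 = 8500/343 in ≈ 24.781 in
Ia = 0.2S: 0.2·24.781 = 4.956 in (exactly 1700/343)
Since P=10.020 > Ia=4.956: effective rainfall P−Ia = 86843/17150 in
Q: (86843/17150)² ÷ (511843/17150) = 7541706649/8778107450 in (≈ 0.859 in)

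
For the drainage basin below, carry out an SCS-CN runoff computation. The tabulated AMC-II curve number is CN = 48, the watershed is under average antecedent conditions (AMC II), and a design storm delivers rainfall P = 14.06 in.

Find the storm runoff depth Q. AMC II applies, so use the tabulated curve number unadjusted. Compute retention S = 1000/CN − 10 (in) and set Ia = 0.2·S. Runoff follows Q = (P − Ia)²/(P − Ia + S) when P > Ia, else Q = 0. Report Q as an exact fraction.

Q = 1591328/255675 in ≈ 6.224 in

Average conditions: CN = 48 (no AMC adjustment).
Retention S: 1000/CN − 10 with CN=48.000 → S = 65/6 ≈ 10.833 in
Ia = 0.2·(65/6) = 13/6 in ≈ 2.167 in
Since P=14.060 > Ia=2.167: effective rainfall P−Ia = 892/75 in
Q = (892/75)²/((892/75) + 65/6) = (795664/5625)/(3409/150) = 1591328/255675 in ≈ 6.224 in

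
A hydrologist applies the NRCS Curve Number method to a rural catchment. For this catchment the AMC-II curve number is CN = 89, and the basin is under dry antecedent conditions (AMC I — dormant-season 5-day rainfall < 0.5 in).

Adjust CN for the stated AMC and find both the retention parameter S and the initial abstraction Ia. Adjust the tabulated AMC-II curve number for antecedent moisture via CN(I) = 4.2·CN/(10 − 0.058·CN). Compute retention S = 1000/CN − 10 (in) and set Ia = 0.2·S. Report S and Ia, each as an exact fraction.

S = 5500/1869 in ≈ 2.943 in; Ia = 1100/1869 in ≈ 0.589 in

Dry (AMC I): CN(I) = 4.2·89/(10 − 0.058·89) = (1869/5)/(2419/500) = 186900/2419 ≈ 77.263
S = 1000/(186900/2419) − 10 = 5500/1869 in ≈ 2.943 in
Initial abstraction Ia = S/5 = (5500/1869)/5 = 1100/1869 ≈ 0.589 in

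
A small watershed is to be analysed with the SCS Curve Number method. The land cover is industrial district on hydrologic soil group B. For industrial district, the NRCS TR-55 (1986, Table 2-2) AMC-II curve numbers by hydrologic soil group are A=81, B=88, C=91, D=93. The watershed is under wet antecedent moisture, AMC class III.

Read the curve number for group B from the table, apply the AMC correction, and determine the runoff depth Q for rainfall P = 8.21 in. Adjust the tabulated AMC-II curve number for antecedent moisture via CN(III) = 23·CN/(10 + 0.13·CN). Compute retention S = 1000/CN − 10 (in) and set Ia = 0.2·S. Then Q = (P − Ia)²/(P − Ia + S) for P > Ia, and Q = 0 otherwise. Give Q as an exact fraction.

Q = 41907412369/5558738900 in ≈ 7.539 in

NRCS table: industrial district, soil group B → CN(II) = 88
Adjust CN=88 to AMC III: 23·88/(10 + 0.13·88) → 2024 ÷ (536/25) = 6325/67 ≈ 94.403
Max retention: S = 1000/(6325/67) − 10 = 150/253 in (≈ 0.593 in)
Ia = 0.2S: 0.2·0.593 = 0.119 in (exactly 30/253)
P − Ia = 8.210 − 0.119 = 204713/25300 ≈ 8.091 in (> 0, runoff occurs)
Q = (204713/25300)²/((204713/25300) + 150/253) = (41907412369/640090000)/(219713/25300) = 41907412369/5558738900 in ≈ 7.539 in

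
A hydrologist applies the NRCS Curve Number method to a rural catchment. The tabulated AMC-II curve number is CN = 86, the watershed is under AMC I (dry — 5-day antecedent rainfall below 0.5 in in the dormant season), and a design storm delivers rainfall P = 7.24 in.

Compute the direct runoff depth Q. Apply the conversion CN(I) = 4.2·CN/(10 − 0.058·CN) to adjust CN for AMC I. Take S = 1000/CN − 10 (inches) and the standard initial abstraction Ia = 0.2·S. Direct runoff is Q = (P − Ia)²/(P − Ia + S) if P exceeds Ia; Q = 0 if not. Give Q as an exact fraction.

Adjust CN=86 to AMC I: 4.2·86/(10 − 0.058·86) → (1806/5) ÷ (1253/250) = 12900/179 ≈ 72.067
Retention S: 1000/CN − 10 with CN=72.067 → S = 500/129 ≈ 3.876 in
Initial abstraction Ia = S/5 = (500/129)/5 = 100/129 ≈ 0.775 in
Excess rainfall: 7.240 − 0.775 = 6.465 in; P > Ia so Q > 0
Q = (20849/3225)²/((20849/3225) + 500/129) = (434680801/10400625)/(33349/3225) = 434680801/107550525 in ≈ 4.042 in

Q = 434680801/107550525 in ≈ 4.042 in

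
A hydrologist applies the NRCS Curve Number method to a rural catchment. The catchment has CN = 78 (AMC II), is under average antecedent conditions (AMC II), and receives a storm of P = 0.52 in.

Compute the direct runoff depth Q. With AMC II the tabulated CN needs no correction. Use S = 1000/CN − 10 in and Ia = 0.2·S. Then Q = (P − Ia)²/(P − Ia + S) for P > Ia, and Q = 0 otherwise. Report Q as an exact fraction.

Q = 0 in ≈ 0.000 in

AMC II — tabulated CN = 78 applies directly.
Retention S: 1000/CN − 10 with CN=78.000 → S = 110/39 ≈ 2.821 in
Ia = 0.2S: 0.2·2.821 = 0.564 in (exactly 22/39)
P = 0.520 ≤ Ia = 0.564 in: entire storm abstracted, Q = 0.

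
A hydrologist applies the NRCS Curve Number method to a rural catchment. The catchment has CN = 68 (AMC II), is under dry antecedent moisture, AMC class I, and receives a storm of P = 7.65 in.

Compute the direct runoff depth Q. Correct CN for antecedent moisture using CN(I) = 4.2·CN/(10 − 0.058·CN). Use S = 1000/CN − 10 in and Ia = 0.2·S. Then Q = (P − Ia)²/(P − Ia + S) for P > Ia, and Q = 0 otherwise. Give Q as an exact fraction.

Q = 1491581641/846953940 in ≈ 1.761 in

Adjust CN=68 to AMC I: 4.2·68/(10 − 0.058·68) → (1428/5) ÷ (757/125) = 35700/757 ≈ 47.160
S = 1000/(35700/757) − 10 = 4000/357 in ≈ 11.204 in
Ia = 0.2S: 0.2·11.204 = 2.241 in (exactly 800/357)
Excess rainfall: 7.650 − 2.241 = 5.409 in; P > Ia so Q > 0
Q: (38621/7140)² ÷ (118621/7140) = 1491581641/846953940 in (≈ 1.761 in)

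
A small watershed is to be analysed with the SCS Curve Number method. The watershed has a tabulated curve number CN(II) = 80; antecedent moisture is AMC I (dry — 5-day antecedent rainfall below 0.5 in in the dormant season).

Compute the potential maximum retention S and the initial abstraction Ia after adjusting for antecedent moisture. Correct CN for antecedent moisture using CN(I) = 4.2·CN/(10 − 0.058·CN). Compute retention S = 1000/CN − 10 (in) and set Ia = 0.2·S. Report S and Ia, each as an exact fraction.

Dry (AMC I): CN(I) = 4.2·80/(10 − 0.058·80) = 336/(134/25) = 4200/67 ≈ 62.687
Max retention: S = 1000/(4200/67) − 10 = 125/21 in (≈ 5.952 in)
Initial abstraction Ia = S/5 = (125/21)/5 = 25/21 ≈ 1.190 in

S = 125/21 in ≈ 5.952 in; Ia = 25/21 in ≈ 1.190 in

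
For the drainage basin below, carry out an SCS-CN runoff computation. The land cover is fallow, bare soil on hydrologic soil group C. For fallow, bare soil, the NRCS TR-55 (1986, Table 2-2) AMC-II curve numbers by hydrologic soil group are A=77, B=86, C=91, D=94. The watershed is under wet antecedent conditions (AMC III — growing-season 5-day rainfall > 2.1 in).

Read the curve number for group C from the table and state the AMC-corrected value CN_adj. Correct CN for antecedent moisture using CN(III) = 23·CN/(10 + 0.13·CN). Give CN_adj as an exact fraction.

CN_adj = 209300/2183 ≈ 95.877

NRCS table: fallow, bare soil, soil group C → CN(II) = 91
CN(III) from CN(II)=91: (23·91)/(10 + 0.13·91) = 209300/2183 ≈ 95.877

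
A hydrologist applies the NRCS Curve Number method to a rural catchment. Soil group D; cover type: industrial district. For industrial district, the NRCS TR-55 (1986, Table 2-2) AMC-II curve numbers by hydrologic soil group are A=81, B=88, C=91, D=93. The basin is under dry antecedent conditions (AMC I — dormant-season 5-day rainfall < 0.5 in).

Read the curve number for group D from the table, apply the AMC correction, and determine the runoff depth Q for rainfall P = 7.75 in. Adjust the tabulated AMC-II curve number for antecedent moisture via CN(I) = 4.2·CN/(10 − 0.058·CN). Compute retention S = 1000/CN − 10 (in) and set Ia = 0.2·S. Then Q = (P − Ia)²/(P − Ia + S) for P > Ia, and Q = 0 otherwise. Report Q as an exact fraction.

NRCS table: industrial district, soil group D → CN(II) = 93
CN(I) from CN(II)=93: (4.2·93)/(10 − 0.058·93) = 27900/329 ≈ 84.802
S = 1000/(27900/329) − 10 = 500/279 in ≈ 1.792 in
Initial abstraction Ia = S/5 = (500/279)/5 = 100/279 ≈ 0.358 in
P − Ia = 7.750 − 0.358 = 8249/1116 ≈ 7.392 in (> 0, runoff occurs)
Q = (8249/1116)²/((8249/1116) + 500/279) = (68046001/1245456)/(10249/1116) = 68046001/11437884 in ≈ 5.949 in

Q = 68046001/11437884 in ≈ 5.949 in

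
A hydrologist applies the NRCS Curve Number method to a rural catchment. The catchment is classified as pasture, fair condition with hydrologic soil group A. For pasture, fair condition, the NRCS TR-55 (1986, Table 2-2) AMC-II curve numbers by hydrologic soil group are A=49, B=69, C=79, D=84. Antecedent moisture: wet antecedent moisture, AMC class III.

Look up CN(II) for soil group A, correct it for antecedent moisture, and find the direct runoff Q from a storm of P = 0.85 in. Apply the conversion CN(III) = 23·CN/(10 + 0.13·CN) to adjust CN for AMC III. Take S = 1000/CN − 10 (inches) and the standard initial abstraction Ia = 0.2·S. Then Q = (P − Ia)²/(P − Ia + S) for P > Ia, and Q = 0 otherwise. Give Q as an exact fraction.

NRCS table: pasture, fair condition, soil group A → CN(II) = 49
Adjust CN=49 to AMC III: 23·49/(10 + 0.13·49) → 1127 ÷ (1637/100) = 112700/1637 ≈ 68.845
Retention S: 1000/CN − 10 with CN=68.845 → S = 5100/1127 ≈ 4.525 in
Ia = 0.2S: 0.2·4.525 = 0.905 in (exactly 1020/1127)
P = 0.850 ≤ Ia = 0.905 in: entire storm abstracted, Q = 0.

Q = 0 in ≈ 0.000 in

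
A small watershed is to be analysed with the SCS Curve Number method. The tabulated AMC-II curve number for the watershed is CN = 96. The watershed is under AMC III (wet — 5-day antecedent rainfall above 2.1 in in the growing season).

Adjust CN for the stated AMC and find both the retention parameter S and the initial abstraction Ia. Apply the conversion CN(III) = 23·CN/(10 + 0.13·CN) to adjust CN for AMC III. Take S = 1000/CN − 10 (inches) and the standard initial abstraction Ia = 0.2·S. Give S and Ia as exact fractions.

CN(III) from CN(II)=96: (23·96)/(10 + 0.13·96) = 27600/281 ≈ 98.221
Retention S: 1000/CN − 10 with CN=98.221 → S = 25/138 ≈ 0.181 in
Ia = 0.2·(25/138) = 5/138 in ≈ 0.036 in

S = 25/138 in ≈ 0.181 in; Ia = 5/138 in ≈ 0.036 in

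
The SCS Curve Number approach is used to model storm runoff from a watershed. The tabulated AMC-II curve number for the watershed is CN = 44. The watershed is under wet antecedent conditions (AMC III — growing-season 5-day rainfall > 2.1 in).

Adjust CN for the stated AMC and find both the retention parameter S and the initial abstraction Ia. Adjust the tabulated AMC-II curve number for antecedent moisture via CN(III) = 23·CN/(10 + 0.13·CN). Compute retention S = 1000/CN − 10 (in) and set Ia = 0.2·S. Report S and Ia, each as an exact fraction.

Adjust CN=44 to AMC III: 23·44/(10 + 0.13·44) → 1012 ÷ (393/25) = 25300/393 ≈ 64.377
Retention S: 1000/CN − 10 with CN=64.377 → S = 1400/253 ≈ 5.534 in
Ia = 0.2S: 0.2·5.534 = 1.107 in (exactly 280/253)

S = 1400/253 in ≈ 5.534 in; Ia = 280/253 in ≈ 1.107 in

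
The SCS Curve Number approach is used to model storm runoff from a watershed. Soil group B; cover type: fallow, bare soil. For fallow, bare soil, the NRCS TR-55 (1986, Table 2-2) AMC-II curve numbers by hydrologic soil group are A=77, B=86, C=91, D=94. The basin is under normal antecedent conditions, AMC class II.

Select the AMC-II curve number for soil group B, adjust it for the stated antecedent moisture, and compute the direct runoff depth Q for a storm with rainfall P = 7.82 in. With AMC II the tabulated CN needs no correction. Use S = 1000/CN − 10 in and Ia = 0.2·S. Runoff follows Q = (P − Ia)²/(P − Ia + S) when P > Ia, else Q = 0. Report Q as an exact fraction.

NRCS table: fallow, bare soil, soil group B → CN(II) = 86
CN(II) = 86; AMC II needs no correction.
S = 1000/86 − 10 = 70/43 in ≈ 1.628 in
Ia = 0.2S: 0.2·1.628 = 0.326 in (exactly 14/43)
P − Ia = 7.820 − 0.326 = 16113/2150 ≈ 7.494 in (> 0, runoff occurs)
Q: (16113/2150)² ÷ (19613/2150) = 259628769/42167950 in (≈ 6.157 in)

Q = 259628769/42167950 in ≈ 6.157 in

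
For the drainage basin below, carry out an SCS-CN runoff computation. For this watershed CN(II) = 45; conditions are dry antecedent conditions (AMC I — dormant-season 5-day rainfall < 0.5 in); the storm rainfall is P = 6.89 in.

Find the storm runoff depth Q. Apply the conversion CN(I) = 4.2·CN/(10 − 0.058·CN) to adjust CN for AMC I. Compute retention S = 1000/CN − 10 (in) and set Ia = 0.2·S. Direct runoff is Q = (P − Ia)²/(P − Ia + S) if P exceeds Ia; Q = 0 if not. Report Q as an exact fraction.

Q = 408888841/10777176900 in ≈ 0.038 in

Adjust CN=45 to AMC I: 4.2·45/(10 − 0.058·45) → 189 ÷ (739/100) = 18900/739 ≈ 25.575
S = 1000/(18900/739) − 10 = 5500/189 in ≈ 29.101 in
Initial abstraction Ia = S/5 = (5500/189)/5 = 1100/189 ≈ 5.820 in
Excess rainfall: 6.890 − 5.820 = 1.070 in; P > Ia so Q > 0
Q: (20221/18900)² ÷ (570221/18900) = 408888841/10777176900 in (≈ 0.038 in)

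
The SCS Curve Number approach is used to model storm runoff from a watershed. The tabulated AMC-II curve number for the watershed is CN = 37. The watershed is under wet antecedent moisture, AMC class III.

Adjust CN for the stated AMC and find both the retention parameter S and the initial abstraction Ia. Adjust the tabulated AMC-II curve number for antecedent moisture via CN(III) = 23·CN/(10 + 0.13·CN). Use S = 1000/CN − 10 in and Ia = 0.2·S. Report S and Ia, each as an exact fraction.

S = 6300/851 in ≈ 7.403 in; Ia = 1260/851 in ≈ 1.481 in

Wet (AMC III): CN(III) = 23·37/(10 + 0.13·37) = 851/(1481/100) = 85100/1481 ≈ 57.461
S = 1000/(85100/1481) − 10 = 6300/851 in ≈ 7.403 in
Initial abstraction Ia = S/5 = (6300/851)/5 = 1260/851 ≈ 1.481 in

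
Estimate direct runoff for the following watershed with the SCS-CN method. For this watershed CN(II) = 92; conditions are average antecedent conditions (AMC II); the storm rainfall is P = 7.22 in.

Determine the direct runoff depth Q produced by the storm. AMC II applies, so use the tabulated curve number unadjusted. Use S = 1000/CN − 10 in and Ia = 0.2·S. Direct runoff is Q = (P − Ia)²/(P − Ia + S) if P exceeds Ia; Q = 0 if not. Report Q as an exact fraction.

AMC II — tabulated CN = 92 applies directly.
Max retention: S = 1000/92 − 10 = 20/23 in (≈ 0.870 in)
Ia = 0.2S: 0.2·0.870 = 0.174 in (exactly 4/23)
P − Ia = 7.220 − 0.174 = 8103/1150 ≈ 7.046 in (> 0, runoff occurs)
Q: (8103/1150)² ÷ (9103/1150) = 65658609/10468450 in (≈ 6.272 in)

Q = 65658609/10468450 in ≈ 6.272 in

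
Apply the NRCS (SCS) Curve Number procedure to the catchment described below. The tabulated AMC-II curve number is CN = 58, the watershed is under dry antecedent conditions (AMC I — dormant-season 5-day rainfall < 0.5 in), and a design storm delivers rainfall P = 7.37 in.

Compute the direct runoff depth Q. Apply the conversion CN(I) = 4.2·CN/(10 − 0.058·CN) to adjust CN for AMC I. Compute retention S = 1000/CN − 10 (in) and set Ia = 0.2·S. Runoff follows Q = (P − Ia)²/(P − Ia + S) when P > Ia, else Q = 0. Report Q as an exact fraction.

Q = 129345129/177981700 in ≈ 0.727 in

Adjust CN=58 to AMC I: 4.2·58/(10 − 0.058·58) → (1218/5) ÷ (1659/250) = 2900/79 ≈ 36.709
S = 1000/(2900/79) − 10 = 500/29 in ≈ 17.241 in
Initial abstraction Ia = S/5 = (500/29)/5 = 100/29 ≈ 3.448 in
Since P=7.370 > Ia=3.448: effective rainfall P−Ia = 11373/2900 in
Runoff Q = (P−Ia)²/(P−Ia+S) = (3.922)²/(3.922+17.241) = 129345129/177981700 ≈ 0.727 in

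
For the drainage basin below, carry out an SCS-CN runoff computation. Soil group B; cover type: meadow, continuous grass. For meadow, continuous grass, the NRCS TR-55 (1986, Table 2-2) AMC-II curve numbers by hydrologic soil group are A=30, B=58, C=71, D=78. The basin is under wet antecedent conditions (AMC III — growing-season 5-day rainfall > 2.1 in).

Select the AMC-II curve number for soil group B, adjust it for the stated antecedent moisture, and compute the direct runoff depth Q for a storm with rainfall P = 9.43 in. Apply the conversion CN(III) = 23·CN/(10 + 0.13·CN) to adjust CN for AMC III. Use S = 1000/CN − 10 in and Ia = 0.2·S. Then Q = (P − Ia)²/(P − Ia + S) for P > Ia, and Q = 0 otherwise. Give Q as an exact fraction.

Q = 344546694361/53158632700 in ≈ 6.481 in

NRCS table: meadow, continuous grass, soil group B → CN(II) = 58
CN(III) from CN(II)=58: (23·58)/(10 + 0.13·58) = 66700/877 ≈ 76.055
Retention S: 1000/CN − 10 with CN=76.055 → S = 2100/667 ≈ 3.148 in
Initial abstraction Ia = S/5 = (2100/667)/5 = 420/667 ≈ 0.630 in
Excess rainfall: 9.430 − 0.630 = 8.800 in; P > Ia so Q > 0
Q: (586981/66700)² ÷ (796981/66700) = 344546694361/53158632700 in (≈ 6.481 in)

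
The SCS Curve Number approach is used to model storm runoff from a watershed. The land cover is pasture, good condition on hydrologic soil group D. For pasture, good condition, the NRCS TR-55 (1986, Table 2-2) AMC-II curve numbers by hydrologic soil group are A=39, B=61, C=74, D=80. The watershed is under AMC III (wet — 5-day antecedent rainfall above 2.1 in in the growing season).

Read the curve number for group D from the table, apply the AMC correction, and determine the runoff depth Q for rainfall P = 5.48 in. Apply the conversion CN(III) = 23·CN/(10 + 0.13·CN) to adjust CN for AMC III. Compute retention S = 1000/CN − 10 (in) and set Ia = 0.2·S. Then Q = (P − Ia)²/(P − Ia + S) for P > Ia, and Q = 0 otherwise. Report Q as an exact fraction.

Q = 9156676/2099325 in ≈ 4.362 in

NRCS table: pasture, good condition, soil group D → CN(II) = 80
CN(III) from CN(II)=80: (23·80)/(10 + 0.13·80) = 4600/51 ≈ 90.196
Retention S: 1000/CN − 10 with CN=90.196 → S = 25/23 ≈ 1.087 in
Initial abstraction Ia = S/5 = (25/23)/5 = 5/23 ≈ 0.217 in
Excess rainfall: 5.480 − 0.217 = 5.263 in; P > Ia so Q > 0
Runoff Q = (P−Ia)²/(P−Ia+S) = (5.263)²/(5.263+1.087) = 9156676/2099325 ≈ 4.362 in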